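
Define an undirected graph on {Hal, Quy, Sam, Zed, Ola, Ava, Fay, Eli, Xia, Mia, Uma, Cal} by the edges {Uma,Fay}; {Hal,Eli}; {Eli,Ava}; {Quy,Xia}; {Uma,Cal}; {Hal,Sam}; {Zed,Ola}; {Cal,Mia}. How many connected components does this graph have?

4

Component: {Quy, Xia}
Component: {Zed, Ola}
Component: {Hal, Sam, Ava, Eli}
Component: {Fay, Mia, Uma, Cal}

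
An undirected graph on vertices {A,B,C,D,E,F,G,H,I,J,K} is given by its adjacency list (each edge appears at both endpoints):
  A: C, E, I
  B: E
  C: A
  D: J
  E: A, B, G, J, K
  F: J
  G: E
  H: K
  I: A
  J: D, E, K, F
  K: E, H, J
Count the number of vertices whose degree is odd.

10

Degrees: A:3, B:1, C:1, D:1, E:5, F:1, G:1, H:1, I:1, J:4, K:3
Odd-degree vertices: A, B, C, D, E, F, G, H, I, K.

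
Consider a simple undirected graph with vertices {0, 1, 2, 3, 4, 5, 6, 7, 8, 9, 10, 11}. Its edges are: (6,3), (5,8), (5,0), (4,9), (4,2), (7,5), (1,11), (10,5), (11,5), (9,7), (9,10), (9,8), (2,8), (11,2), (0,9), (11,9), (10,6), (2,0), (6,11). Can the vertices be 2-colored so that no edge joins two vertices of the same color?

Yes

A valid 2-coloring puts {1, 2, 5, 6, 9} on one side and {0, 3, 4, 7, 8, 10, 11} on the other; every edge crosses between the two sides.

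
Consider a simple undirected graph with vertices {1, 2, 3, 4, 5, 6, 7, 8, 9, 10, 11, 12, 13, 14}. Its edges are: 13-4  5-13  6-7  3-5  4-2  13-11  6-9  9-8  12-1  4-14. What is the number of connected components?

Component: {10}
Component: {1, 12}
Component: {6, 7, 8, 9}
Component: {2, 3, 4, 5, 11, 13, 14}

4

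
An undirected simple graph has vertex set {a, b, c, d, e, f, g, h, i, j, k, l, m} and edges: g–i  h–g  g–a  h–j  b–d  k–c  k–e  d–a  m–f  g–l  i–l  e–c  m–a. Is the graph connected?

No

Component: {c, e, k}
Component: {a, b, d, f, g, h, i, j, l, m}
There are 2 separate components, so the graph is not connected.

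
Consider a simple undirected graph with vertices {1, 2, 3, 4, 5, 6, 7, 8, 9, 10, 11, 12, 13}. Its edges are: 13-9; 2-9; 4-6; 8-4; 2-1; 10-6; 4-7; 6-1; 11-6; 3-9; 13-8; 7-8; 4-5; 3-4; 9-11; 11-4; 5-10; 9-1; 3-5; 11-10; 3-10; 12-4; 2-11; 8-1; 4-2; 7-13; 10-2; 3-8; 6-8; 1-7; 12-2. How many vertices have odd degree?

Degrees: 1:5, 2:6, 3:5, 4:8, 5:3, 6:5, 7:4, 8:6, 9:5, 10:5, 11:5, 12:2, 13:3
Odd-degree vertices: 1, 3, 5, 6, 9, 10, 11, 13.

8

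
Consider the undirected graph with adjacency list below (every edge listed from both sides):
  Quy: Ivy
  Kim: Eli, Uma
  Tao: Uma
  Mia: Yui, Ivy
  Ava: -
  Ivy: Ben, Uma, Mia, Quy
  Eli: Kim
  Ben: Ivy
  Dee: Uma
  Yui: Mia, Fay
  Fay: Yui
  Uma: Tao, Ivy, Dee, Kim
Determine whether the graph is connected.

Component: {Ava}
Component: {Quy, Kim, Tao, Mia, Ivy, Eli, Ben, Dee, Yui, Fay, Uma}
No edge joins these 2 groups, so the graph is disconnected.

No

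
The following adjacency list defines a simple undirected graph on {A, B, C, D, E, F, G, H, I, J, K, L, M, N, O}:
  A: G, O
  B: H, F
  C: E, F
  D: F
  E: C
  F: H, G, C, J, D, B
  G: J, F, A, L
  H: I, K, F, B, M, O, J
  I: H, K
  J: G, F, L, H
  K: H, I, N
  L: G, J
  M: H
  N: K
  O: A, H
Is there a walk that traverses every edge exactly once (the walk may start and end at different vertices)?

Degrees: A:2, B:2, C:2, D:1, E:1, F:6, G:4, H:7, I:2, J:4, K:3, L:2, M:1, N:1, O:2
Odd-degree vertices: D, E, H, K, M, N (6 total).
With 6 odd-degree vertices (more than two), no single trail can use every edge.

No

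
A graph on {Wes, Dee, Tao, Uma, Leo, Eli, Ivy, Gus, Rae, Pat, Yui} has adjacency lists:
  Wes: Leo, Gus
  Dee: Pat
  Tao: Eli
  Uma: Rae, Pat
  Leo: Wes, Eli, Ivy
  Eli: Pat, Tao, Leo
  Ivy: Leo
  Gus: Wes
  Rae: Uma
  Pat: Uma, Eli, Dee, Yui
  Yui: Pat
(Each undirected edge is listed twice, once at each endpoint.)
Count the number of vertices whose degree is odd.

8

Degrees: Wes:2, Dee:1, Tao:1, Uma:2, Leo:3, Eli:3, Ivy:1, Gus:1, Rae:1, Pat:4, Yui:1
Odd-degree vertices: Dee, Tao, Leo, Eli, Ivy, Gus, Rae, Yui.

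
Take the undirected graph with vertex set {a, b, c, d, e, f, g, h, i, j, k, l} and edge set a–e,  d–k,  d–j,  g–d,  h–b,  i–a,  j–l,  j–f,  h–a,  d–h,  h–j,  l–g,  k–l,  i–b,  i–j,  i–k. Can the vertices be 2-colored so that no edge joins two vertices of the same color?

No

The cycle d-h-a-i-k-d has length 5, which is odd, so the graph is not bipartite.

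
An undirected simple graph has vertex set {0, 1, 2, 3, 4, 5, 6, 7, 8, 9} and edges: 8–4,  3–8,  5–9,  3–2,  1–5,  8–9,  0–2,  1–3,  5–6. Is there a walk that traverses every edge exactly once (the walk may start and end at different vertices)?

Degrees: 0:1, 1:2, 2:2, 3:3, 4:1, 5:3, 6:1, 7:0, 8:3, 9:2
Odd-degree vertices: 0, 3, 4, 5, 6, 8 (6 total).
An Eulerian trail requires 0 or 2 odd-degree vertices; here there are 6.

No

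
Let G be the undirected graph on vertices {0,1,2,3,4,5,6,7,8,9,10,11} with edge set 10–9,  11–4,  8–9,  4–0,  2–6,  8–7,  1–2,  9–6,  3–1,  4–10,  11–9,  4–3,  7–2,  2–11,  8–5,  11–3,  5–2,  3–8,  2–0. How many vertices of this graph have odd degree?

Degrees: 0:2, 1:2, 2:6, 3:4, 4:4, 5:2, 6:2, 7:2, 8:4, 9:4, 10:2, 11:4
Odd-degree vertices: none.

0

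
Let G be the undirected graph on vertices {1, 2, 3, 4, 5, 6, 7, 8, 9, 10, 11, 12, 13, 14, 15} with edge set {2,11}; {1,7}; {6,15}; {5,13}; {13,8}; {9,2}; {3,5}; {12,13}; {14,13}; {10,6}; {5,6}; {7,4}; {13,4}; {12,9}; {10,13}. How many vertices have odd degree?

Degrees: 1:1, 2:2, 3:1, 4:2, 5:3, 6:3, 7:2, 8:1, 9:2, 10:2, 11:1, 12:2, 13:6, 14:1, 15:1
Odd-degree vertices: 1, 3, 5, 6, 8, 11, 14, 15.

8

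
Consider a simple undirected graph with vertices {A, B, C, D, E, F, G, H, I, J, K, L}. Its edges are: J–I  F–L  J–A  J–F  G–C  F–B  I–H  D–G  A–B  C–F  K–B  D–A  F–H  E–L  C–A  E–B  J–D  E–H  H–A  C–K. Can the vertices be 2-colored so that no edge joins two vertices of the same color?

No

The cycle J-D-A-J has length 3, which is odd, so the graph is not bipartite.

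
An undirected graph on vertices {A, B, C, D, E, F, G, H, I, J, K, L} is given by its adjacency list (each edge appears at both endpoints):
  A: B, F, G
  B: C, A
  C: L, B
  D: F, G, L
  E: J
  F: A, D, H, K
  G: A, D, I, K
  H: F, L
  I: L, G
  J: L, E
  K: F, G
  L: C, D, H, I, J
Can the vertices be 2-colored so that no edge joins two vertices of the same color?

Yes

A valid 2-coloring puts {B, E, F, G, L} on one side and {A, C, D, H, I, J, K} on the other; every edge crosses between the two sides.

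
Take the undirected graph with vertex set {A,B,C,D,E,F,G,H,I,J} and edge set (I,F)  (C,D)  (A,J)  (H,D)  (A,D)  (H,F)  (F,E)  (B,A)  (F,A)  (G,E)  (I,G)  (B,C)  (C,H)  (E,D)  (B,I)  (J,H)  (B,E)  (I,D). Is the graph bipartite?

The cycle H-C-B-A-J-H has length 5, which is odd, so the graph is not bipartite.

No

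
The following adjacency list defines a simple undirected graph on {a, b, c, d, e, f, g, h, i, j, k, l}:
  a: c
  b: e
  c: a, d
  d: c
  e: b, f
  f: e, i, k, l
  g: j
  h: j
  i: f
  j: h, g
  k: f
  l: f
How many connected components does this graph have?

3

Component: {a, c, d}
Component: {g, h, j}
Component: {b, e, f, i, k, l}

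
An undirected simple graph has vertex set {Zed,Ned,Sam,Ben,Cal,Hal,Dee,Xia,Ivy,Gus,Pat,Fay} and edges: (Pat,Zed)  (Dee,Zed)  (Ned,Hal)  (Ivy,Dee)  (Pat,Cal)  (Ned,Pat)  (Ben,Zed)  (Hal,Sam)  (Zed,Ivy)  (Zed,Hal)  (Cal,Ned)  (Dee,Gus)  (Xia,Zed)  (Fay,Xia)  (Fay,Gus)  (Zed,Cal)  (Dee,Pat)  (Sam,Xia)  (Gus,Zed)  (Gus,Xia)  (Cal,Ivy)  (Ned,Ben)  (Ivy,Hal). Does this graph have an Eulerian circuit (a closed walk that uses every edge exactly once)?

Degrees: Zed:8, Ned:4, Sam:2, Ben:2, Cal:4, Hal:4, Dee:4, Xia:4, Ivy:4, Gus:4, Pat:4, Fay:2
All degrees are even and the non-isolated vertices are connected — an Eulerian circuit exists.

Yes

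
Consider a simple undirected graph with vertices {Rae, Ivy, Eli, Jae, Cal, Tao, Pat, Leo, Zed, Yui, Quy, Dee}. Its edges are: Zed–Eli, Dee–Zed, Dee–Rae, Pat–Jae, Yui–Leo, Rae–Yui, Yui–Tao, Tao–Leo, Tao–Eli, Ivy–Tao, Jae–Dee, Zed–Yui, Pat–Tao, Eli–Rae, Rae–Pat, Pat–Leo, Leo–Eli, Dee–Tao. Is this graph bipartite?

Tao-Leo-Eli-Tao is an odd cycle (length 3), and a bipartite graph can contain only even cycles.

No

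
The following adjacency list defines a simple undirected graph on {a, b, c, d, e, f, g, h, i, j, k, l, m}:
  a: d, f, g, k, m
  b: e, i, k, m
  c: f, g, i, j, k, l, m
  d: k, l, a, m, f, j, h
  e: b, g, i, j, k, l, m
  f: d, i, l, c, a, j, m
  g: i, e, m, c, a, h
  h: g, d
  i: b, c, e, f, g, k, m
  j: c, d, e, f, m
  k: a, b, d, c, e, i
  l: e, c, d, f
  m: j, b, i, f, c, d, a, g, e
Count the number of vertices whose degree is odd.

Degrees: a:5, b:4, c:7, d:7, e:7, f:7, g:6, h:2, i:7, j:5, k:6, l:4, m:9
Odd-degree vertices: a, c, d, e, f, i, j, m.

8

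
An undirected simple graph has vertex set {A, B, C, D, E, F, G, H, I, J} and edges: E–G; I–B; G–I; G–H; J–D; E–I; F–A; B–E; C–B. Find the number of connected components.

3

Component: {A, F}
Component: {D, J}
Component: {B, C, E, G, H, I}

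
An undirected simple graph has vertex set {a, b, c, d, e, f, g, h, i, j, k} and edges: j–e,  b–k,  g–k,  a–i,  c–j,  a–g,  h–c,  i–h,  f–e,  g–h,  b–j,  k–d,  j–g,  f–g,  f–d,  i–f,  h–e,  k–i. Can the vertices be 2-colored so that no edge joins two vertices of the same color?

Partition the vertices as {b, c, d, e, g, i} vs {a, f, h, j, k}. Each listed edge has one endpoint in each part, so the graph is bipartite.

Yes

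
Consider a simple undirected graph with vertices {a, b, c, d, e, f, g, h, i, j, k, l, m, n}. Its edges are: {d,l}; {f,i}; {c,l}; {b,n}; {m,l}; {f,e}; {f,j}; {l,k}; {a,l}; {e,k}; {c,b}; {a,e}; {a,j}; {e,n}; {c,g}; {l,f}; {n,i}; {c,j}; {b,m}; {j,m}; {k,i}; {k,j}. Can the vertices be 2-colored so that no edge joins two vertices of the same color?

Partition the vertices as {b, e, g, h, i, j, l} vs {a, c, d, f, k, m, n}. Each listed edge has one endpoint in each part, so the graph is bipartite.

Yes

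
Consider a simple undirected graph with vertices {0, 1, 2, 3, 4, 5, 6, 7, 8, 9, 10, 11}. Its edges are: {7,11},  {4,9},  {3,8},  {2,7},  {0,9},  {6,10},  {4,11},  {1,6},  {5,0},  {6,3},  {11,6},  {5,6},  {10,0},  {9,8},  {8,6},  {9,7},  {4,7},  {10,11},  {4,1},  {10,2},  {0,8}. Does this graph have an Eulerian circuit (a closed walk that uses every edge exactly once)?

Degrees: 0:4, 1:2, 2:2, 3:2, 4:4, 5:2, 6:6, 7:4, 8:4, 9:4, 10:4, 11:4
Every vertex has even degree and the edges form a single connected piece, so an Eulerian circuit exists.

Yes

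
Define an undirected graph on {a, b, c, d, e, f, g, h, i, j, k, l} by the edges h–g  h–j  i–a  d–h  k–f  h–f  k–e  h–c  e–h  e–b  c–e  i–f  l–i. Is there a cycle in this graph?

Yes

The graph has 12 vertices, 13 edges, and 1 connected component.
Since 13 > 12 - 1, a cycle must exist; for instance f-h-e-k-f.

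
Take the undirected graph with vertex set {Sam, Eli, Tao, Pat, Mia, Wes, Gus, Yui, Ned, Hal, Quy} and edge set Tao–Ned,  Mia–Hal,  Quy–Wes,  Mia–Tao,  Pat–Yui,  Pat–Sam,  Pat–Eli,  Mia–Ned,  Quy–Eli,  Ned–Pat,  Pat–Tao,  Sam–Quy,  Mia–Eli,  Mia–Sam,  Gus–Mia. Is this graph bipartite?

The cycle Tao-Ned-Pat-Tao has length 3, which is odd, so the graph is not bipartite.

No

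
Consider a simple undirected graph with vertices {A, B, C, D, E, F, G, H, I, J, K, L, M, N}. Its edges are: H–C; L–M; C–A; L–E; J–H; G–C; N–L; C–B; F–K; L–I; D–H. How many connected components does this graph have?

3

Component: {F, K}
Component: {E, I, L, M, N}
Component: {A, B, C, D, G, H, J}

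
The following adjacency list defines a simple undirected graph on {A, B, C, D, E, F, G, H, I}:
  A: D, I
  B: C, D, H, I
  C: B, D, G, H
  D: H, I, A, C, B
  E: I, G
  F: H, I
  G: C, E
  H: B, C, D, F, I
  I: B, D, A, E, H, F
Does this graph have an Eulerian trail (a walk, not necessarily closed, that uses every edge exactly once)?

Degrees: A:2, B:4, C:4, D:5, E:2, F:2, G:2, H:5, I:6
Odd-degree vertices: D, H (2 total).
The non-isolated vertices are connected and exactly 2 have odd degree, so an Eulerian trail exists (from D to H).

Yes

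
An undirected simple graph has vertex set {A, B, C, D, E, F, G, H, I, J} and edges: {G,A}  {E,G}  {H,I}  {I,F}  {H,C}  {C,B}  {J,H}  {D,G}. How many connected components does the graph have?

2

Component: {A, D, E, G}
Component: {B, C, F, H, I, J}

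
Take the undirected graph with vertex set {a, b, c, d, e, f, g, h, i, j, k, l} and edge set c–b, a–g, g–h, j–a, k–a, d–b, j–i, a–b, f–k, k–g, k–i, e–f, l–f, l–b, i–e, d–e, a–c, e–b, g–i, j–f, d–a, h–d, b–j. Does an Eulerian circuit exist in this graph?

Yes

Degrees: a:6, b:6, c:2, d:4, e:4, f:4, g:4, h:2, i:4, j:4, k:4, l:2
Every vertex has even degree and the edges form a single connected piece, so an Eulerian circuit exists.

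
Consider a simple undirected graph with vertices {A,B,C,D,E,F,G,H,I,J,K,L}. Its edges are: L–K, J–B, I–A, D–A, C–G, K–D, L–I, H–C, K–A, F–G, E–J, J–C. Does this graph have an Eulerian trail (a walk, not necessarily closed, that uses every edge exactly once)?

No

Degrees: A:3, B:1, C:3, D:2, E:1, F:1, G:2, H:1, I:2, J:3, K:3, L:2
Odd-degree vertices: A, B, C, E, F, H, J, K (8 total).
An Eulerian trail requires 0 or 2 odd-degree vertices; here there are 8.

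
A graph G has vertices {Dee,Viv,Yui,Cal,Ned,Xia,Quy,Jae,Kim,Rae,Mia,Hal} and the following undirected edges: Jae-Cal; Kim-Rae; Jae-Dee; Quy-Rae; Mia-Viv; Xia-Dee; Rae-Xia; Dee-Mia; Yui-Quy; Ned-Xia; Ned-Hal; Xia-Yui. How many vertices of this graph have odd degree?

6

Degrees: Dee:3, Viv:1, Yui:2, Cal:1, Ned:2, Xia:4, Quy:2, Jae:2, Kim:1, Rae:3, Mia:2, Hal:1
Odd-degree vertices: Dee, Viv, Cal, Kim, Rae, Hal.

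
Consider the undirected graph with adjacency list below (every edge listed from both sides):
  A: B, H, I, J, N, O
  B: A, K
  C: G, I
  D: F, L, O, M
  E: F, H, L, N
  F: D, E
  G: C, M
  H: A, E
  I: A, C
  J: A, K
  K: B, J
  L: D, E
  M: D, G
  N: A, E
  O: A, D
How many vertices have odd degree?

0

Degrees: A:6, B:2, C:2, D:4, E:4, F:2, G:2, H:2, I:2, J:2, K:2, L:2, M:2, N:2, O:2
Odd-degree vertices: none.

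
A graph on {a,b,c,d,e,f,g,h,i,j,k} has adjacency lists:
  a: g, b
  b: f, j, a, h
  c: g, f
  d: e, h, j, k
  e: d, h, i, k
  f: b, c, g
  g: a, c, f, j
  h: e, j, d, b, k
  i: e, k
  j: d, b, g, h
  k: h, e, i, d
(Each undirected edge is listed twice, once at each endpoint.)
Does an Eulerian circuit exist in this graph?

No

Degrees: a:2, b:4, c:2, d:4, e:4, f:3, g:4, h:5, i:2, j:4, k:4
f, h have odd degree; an Eulerian circuit needs every degree to be even, so none exists.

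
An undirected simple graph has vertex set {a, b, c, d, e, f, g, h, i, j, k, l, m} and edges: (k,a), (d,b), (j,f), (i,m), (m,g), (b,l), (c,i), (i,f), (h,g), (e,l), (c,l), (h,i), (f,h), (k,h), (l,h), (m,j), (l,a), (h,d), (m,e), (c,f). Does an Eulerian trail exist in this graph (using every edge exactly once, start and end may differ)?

Degrees: a:2, b:2, c:3, d:2, e:2, f:4, g:2, h:6, i:4, j:2, k:2, l:5, m:4
Odd-degree vertices: c, l (2 total).
The non-isolated vertices are connected and exactly 2 have odd degree, so an Eulerian trail exists (from c to l).

Yes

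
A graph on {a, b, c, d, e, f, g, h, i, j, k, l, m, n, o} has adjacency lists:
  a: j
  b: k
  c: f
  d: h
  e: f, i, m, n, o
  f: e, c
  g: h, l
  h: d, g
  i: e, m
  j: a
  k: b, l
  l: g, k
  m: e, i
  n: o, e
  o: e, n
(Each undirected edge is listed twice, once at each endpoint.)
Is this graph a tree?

No

The graph has 15 vertices and 14 edges.
It splits into 3 components, so it cannot be a tree.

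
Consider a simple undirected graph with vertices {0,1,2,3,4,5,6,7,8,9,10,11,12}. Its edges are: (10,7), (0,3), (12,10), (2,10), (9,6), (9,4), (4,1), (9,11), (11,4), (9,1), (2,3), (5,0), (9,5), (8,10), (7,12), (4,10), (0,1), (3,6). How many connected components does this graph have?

1

Component: {0, 1, 2, 3, 4, 5, 6, 7, 8, 9, 10, 11, 12}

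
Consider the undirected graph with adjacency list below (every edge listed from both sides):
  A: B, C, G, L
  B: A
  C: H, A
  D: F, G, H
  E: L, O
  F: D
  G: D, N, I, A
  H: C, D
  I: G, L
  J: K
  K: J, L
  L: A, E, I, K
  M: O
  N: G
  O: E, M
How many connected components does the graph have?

Component: {A, B, C, D, E, F, G, H, I, J, K, L, M, N, O}

1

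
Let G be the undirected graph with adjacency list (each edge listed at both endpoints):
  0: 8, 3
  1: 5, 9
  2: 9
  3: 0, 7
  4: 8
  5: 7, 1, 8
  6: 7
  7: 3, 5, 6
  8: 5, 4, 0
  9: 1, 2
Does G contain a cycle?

Yes

|V| = 10, |E| = 10, number of components = 1.
One cycle is 0-3-7-5-8-0.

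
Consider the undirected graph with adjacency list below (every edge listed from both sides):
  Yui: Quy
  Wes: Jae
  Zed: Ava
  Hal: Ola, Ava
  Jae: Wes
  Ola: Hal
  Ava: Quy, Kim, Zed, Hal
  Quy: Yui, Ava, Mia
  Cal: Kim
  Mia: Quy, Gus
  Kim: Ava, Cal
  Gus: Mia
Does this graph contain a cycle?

|V| = 12, |E| = 10, number of components = 2.
A forest on 12 vertices with 2 components has exactly 10 edges, which matches — so no cycle.

No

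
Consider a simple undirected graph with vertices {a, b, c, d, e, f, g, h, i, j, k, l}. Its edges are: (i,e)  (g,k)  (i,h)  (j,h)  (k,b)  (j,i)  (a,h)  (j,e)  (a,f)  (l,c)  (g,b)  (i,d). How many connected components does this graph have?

Component: {c, l}
Component: {b, g, k}
Component: {a, d, e, f, h, i, j}

3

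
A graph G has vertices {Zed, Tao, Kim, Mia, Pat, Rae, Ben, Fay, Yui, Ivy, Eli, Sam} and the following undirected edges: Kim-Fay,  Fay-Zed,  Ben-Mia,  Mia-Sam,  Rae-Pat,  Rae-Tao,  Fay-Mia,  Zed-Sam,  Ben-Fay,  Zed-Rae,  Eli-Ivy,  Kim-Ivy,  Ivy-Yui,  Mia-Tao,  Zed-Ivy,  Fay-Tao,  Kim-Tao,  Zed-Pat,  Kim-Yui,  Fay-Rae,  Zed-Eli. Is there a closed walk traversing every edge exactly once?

Degrees: Zed:6, Tao:4, Kim:4, Mia:4, Pat:2, Rae:4, Ben:2, Fay:6, Yui:2, Ivy:4, Eli:2, Sam:2
All degrees are even and the non-isolated vertices are connected — an Eulerian circuit exists.

Yes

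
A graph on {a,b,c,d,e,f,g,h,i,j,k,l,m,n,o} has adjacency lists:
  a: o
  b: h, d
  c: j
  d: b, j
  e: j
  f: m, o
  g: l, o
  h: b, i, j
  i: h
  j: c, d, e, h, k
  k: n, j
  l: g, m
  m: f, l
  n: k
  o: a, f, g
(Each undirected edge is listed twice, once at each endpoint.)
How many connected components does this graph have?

2

Component: {a, f, g, l, m, o}
Component: {b, c, d, e, h, i, j, k, n}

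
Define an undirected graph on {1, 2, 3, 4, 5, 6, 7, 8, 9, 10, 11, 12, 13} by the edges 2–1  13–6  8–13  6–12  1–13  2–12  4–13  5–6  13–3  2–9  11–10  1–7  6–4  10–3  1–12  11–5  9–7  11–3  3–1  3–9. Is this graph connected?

Yes

Starting from 1 and exploring outward reaches every vertex (1, 12, 13, 7, 2, 3, 6, 4, 8, 9, 10, 11, 5); the graph is connected.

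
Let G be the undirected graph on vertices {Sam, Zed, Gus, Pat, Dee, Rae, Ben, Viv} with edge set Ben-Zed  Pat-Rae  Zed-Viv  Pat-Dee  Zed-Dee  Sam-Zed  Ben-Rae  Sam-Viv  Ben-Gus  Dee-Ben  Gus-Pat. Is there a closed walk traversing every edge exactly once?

Degrees: Sam:2, Zed:4, Gus:2, Pat:3, Dee:3, Rae:2, Ben:4, Viv:2
Vertices with odd degree: Pat, Dee. An Eulerian circuit requires all degrees even.

No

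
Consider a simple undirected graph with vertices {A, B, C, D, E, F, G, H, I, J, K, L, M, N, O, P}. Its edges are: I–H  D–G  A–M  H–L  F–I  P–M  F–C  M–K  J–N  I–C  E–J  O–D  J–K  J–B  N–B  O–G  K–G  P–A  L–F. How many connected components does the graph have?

2

Component: {C, F, H, I, L}
Component: {A, B, D, E, G, J, K, M, N, O, P}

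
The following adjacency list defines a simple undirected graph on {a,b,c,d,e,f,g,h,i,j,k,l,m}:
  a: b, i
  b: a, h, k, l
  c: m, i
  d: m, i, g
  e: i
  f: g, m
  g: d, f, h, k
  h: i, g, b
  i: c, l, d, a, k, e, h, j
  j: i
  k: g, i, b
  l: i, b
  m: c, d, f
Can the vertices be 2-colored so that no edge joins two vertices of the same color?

Yes

A valid 2-coloring puts {b, g, i, m} on one side and {a, c, d, e, f, h, j, k, l} on the other; every edge crosses between the two sides.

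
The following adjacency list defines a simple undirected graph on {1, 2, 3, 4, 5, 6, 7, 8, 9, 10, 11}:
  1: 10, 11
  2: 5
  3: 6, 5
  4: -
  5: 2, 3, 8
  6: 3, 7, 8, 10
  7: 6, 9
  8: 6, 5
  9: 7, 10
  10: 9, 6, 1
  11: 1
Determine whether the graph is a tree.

|V| = 11, |E| = 11.
It splits into 2 components, so it cannot be a tree.

No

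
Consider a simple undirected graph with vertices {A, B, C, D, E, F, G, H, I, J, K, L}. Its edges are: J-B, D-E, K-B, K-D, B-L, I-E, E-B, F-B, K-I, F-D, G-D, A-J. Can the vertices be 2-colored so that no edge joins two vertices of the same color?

A valid 2-coloring puts {C, E, F, G, H, J, K, L} on one side and {A, B, D, I} on the other; every edge crosses between the two sides.

Yes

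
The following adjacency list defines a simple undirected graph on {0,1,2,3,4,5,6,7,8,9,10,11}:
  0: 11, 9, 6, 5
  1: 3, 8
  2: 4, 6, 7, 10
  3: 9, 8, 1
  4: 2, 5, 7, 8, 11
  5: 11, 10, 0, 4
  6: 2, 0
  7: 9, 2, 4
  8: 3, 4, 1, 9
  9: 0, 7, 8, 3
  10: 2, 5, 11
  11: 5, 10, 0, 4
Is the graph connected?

Starting from 0 and exploring outward reaches every vertex (0, 11, 6, 5, 9, 10, 4, 2, 7, 3, 8, 1); the graph is connected.

Yes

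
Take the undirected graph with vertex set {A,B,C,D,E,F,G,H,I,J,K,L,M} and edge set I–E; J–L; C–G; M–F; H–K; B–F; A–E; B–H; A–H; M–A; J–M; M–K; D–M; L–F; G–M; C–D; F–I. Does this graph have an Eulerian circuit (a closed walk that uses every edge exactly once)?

Degrees: A:3, B:2, C:2, D:2, E:2, F:4, G:2, H:3, I:2, J:2, K:2, L:2, M:6
Vertices with odd degree: A, H. An Eulerian circuit requires all degrees even.

No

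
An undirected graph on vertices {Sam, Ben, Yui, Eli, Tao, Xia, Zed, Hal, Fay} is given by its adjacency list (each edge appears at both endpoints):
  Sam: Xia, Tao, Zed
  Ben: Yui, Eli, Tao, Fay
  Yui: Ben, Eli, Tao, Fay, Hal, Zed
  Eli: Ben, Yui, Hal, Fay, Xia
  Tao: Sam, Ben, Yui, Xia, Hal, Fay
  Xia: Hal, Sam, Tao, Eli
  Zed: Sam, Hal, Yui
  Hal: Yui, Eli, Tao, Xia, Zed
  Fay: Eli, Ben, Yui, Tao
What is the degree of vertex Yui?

6

Neighbors of Yui: Ben, Eli, Tao, Zed, Hal, Fay.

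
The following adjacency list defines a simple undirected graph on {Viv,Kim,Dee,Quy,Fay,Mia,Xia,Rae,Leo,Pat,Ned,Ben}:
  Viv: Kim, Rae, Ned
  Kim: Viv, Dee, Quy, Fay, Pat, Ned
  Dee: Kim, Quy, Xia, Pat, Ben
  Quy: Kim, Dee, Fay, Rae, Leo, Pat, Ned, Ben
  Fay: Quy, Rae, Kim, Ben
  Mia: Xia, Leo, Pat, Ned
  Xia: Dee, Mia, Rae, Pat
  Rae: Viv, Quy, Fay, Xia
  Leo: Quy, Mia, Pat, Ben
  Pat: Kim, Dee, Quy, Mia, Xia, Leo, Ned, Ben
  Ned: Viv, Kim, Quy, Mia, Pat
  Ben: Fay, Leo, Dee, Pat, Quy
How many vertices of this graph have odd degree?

Degrees: Viv:3, Kim:6, Dee:5, Quy:8, Fay:4, Mia:4, Xia:4, Rae:4, Leo:4, Pat:8, Ned:5, Ben:5
Odd-degree vertices: Viv, Dee, Ned, Ben.

4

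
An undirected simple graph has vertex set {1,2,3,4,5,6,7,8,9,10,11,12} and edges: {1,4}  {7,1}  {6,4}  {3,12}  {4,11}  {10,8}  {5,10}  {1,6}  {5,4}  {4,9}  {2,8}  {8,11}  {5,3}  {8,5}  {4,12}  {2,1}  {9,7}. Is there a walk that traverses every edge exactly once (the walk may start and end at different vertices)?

Degrees: 1:4, 2:2, 3:2, 4:6, 5:4, 6:2, 7:2, 8:4, 9:2, 10:2, 11:2, 12:2
Odd-degree vertices: none (0 total).
The non-isolated vertices are connected and exactly 0 have odd degree, so an Eulerian trail exists.

Yes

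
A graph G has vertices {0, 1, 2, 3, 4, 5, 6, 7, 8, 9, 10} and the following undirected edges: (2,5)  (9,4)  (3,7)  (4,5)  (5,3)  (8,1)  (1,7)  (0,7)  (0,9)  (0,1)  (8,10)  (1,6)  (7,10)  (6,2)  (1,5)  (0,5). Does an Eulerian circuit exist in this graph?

No

Degrees: 0:4, 1:5, 2:2, 3:2, 4:2, 5:5, 6:2, 7:4, 8:2, 9:2, 10:2
Vertices with odd degree: 1, 5. An Eulerian circuit requires all degrees even.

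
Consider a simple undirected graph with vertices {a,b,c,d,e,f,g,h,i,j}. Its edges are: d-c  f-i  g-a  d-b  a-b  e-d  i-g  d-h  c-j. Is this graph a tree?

Yes

The graph has 10 vertices and 9 edges.
Connected and |E| = |V| - 1, which characterizes a tree.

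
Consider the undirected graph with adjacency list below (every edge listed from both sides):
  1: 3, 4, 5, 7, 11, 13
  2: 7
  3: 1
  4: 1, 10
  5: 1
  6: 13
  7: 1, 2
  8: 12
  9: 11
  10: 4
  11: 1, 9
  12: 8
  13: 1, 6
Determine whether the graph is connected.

No

Component: {8, 12}
Component: {1, 2, 3, 4, 5, 6, 7, 9, 10, 11, 13}
There are 2 separate components, so the graph is not connected.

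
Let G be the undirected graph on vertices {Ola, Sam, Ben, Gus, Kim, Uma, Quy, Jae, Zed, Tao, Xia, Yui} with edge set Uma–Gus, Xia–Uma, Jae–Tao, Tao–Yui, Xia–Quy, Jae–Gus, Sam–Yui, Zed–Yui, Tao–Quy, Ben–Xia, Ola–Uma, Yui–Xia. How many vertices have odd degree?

Degrees: Ola:1, Sam:1, Ben:1, Gus:2, Kim:0, Uma:3, Quy:2, Jae:2, Zed:1, Tao:3, Xia:4, Yui:4
Odd-degree vertices: Ola, Sam, Ben, Uma, Zed, Tao.

6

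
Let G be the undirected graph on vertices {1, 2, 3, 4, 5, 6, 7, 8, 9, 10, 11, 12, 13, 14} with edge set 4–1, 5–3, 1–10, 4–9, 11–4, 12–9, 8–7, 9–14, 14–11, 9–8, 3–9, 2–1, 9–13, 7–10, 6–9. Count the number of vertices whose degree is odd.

8

Degrees: 1:3, 2:1, 3:2, 4:3, 5:1, 6:1, 7:2, 8:2, 9:7, 10:2, 11:2, 12:1, 13:1, 14:2
Odd-degree vertices: 1, 2, 4, 5, 6, 9, 12, 13.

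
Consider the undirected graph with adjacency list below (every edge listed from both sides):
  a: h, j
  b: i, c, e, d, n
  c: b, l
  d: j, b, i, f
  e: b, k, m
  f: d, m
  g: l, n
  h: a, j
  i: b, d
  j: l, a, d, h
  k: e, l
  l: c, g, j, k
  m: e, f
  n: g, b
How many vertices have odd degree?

Degrees: a:2, b:5, c:2, d:4, e:3, f:2, g:2, h:2, i:2, j:4, k:2, l:4, m:2, n:2
Odd-degree vertices: b, e.

2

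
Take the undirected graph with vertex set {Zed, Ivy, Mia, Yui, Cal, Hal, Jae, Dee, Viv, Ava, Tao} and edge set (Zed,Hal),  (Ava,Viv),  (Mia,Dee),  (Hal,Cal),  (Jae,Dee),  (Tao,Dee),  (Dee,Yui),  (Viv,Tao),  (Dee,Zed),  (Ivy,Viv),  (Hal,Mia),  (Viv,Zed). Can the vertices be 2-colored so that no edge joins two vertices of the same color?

Yes

Color {Hal, Dee, Viv} black and {Zed, Ivy, Mia, Yui, Cal, Jae, Ava, Tao} white. No edge joins two same-colored vertices, so the graph is bipartite.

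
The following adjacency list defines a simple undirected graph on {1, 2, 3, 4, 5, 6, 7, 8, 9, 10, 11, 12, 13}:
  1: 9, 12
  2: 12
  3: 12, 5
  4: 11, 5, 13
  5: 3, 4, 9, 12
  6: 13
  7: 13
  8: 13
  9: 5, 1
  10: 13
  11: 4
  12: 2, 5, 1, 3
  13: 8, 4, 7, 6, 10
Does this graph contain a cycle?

The graph has 13 vertices, 14 edges, and 1 connected component.
One cycle is 12-5-3-12.

Yes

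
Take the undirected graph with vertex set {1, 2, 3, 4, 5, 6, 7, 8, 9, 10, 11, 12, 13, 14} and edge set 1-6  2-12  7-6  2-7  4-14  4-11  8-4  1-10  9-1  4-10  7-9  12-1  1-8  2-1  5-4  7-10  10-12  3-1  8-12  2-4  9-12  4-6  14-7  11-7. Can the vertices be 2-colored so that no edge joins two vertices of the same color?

No

The cycle 12-1-2-12 has length 3, which is odd, so the graph is not bipartite.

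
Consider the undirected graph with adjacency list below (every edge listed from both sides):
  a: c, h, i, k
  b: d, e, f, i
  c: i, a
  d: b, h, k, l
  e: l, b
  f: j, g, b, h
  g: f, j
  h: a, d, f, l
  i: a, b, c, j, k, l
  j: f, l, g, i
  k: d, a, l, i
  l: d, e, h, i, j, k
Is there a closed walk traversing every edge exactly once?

Degrees: a:4, b:4, c:2, d:4, e:2, f:4, g:2, h:4, i:6, j:4, k:4, l:6
Every vertex has even degree and the edges form a single connected piece, so an Eulerian circuit exists.

Yes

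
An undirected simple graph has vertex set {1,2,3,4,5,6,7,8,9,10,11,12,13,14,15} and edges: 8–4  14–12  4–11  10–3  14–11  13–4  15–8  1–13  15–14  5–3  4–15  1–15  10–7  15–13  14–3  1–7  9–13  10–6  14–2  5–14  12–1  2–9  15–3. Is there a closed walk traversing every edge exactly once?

Degrees: 1:4, 2:2, 3:4, 4:4, 5:2, 6:1, 7:2, 8:2, 9:2, 10:3, 11:2, 12:2, 13:4, 14:6, 15:6
Vertices with odd degree: 6, 10. An Eulerian circuit requires all degrees even.

No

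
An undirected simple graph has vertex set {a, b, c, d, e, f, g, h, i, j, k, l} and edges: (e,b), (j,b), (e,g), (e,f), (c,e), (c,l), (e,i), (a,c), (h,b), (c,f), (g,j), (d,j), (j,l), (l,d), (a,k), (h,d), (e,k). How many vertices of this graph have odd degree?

4

Degrees: a:2, b:3, c:4, d:3, e:6, f:2, g:2, h:2, i:1, j:4, k:2, l:3
Odd-degree vertices: b, d, i, l.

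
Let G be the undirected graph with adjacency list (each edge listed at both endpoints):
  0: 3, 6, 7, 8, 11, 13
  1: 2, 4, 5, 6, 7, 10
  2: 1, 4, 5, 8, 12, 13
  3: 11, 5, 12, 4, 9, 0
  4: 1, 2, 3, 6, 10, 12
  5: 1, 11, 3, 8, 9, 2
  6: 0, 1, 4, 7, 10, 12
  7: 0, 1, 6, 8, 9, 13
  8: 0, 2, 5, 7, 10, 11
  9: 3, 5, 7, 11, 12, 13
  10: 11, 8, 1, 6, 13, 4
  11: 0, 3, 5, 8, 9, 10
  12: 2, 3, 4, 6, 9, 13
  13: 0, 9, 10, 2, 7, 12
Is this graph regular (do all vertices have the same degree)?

Degrees: 0:6, 1:6, 2:6, 3:6, 4:6, 5:6, 6:6, 7:6, 8:6, 9:6, 10:6, 11:6, 12:6, 13:6
All degrees equal 6; the graph is regular.

Yes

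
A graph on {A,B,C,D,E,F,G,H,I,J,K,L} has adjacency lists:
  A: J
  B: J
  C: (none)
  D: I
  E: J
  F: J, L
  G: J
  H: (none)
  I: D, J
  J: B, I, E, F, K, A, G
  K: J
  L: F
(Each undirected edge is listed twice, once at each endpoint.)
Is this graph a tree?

No

The graph has 12 vertices and 9 edges.
It splits into 3 components, so it cannot be a tree.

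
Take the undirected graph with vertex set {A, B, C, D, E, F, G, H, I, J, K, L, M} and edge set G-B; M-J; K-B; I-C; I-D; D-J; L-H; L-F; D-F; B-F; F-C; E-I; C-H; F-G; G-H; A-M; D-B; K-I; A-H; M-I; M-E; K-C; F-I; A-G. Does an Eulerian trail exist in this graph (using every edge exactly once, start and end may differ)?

Degrees: A:3, B:4, C:4, D:4, E:2, F:6, G:4, H:4, I:6, J:2, K:3, L:2, M:4
Odd-degree vertices: A, K (2 total).
The non-isolated vertices are connected and exactly 2 have odd degree, so an Eulerian trail exists (from A to K).

Yes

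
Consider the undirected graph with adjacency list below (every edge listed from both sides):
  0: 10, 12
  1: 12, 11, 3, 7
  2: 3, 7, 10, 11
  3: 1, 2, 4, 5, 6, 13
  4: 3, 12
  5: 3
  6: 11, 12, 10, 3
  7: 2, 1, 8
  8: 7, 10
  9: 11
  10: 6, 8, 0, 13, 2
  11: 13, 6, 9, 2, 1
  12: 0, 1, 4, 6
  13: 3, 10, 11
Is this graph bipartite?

A valid 2-coloring puts {3, 7, 10, 11, 12} on one side and {0, 1, 2, 4, 5, 6, 8, 9, 13} on the other; every edge crosses between the two sides.

Yes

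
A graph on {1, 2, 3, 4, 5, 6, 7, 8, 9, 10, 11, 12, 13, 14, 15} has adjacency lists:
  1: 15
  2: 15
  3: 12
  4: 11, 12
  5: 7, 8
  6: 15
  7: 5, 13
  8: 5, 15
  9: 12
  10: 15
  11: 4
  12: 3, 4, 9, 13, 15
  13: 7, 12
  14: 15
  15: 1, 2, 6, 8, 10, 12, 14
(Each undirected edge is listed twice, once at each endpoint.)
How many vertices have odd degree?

10

Degrees: 1:1, 2:1, 3:1, 4:2, 5:2, 6:1, 7:2, 8:2, 9:1, 10:1, 11:1, 12:5, 13:2, 14:1, 15:7
Odd-degree vertices: 1, 2, 3, 6, 9, 10, 11, 12, 14, 15.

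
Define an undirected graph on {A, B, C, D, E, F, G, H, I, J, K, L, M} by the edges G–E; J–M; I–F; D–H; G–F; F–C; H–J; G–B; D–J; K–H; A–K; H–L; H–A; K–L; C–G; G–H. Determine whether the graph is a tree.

The graph has 13 vertices and 16 edges.
A tree on 13 vertices has exactly 12 edges; this graph has 16, so it contains a cycle and is not a tree.

No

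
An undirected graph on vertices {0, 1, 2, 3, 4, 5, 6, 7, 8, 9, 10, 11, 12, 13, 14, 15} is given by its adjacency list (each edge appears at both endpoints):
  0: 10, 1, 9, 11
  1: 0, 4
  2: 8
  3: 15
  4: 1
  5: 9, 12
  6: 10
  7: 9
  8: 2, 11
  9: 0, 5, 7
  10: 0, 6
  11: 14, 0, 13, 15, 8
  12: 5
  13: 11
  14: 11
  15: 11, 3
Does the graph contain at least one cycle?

|V| = 16, |E| = 15, number of components = 1.
Since 15 = 16 - 1, the graph is a forest and contains no cycle.

No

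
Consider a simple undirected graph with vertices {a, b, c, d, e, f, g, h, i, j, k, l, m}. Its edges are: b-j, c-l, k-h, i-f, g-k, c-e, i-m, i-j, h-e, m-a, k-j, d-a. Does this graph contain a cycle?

|V| = 13, |E| = 12, number of components = 1.
Since 12 = 13 - 1, the graph is a forest and contains no cycle.

No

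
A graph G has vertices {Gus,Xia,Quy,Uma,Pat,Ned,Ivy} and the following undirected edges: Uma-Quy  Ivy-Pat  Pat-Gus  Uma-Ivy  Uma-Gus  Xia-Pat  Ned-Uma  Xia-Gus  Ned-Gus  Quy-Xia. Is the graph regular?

No

Degrees: Gus:4, Xia:3, Quy:2, Uma:4, Pat:3, Ned:2, Ivy:2
Vertex Quy has degree 2 while Gus has degree 4, so the graph is not regular.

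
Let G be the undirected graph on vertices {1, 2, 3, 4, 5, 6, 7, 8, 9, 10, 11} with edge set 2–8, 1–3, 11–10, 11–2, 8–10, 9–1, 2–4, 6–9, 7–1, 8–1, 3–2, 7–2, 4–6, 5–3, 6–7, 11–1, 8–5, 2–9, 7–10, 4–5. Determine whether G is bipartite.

Yes

Partition the vertices as {3, 4, 7, 8, 9, 11} vs {1, 2, 5, 6, 10}. Each listed edge has one endpoint in each part, so the graph is bipartite.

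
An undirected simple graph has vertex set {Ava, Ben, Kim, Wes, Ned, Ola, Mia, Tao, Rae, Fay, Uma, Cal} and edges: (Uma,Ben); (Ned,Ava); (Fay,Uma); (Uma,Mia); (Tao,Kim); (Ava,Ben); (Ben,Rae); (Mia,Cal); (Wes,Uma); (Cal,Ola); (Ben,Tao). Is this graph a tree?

The graph has 12 vertices and 11 edges.
Connected and |E| = |V| - 1, which characterizes a tree.

Yes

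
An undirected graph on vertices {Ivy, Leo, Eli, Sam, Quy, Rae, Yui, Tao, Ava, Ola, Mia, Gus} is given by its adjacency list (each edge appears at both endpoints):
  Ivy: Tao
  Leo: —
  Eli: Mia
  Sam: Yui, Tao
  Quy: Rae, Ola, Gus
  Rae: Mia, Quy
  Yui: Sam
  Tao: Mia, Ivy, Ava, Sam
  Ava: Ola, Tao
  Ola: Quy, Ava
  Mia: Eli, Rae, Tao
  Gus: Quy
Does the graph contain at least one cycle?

|V| = 12, |E| = 11, number of components = 2.
One cycle is Tao-Ava-Ola-Quy-Rae-Mia-Tao.

Yes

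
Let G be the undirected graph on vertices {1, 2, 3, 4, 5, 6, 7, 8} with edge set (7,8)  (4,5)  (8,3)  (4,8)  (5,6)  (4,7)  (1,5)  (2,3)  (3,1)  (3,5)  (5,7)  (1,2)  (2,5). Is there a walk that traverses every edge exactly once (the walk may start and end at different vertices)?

Degrees: 1:3, 2:3, 3:4, 4:3, 5:6, 6:1, 7:3, 8:3
Odd-degree vertices: 1, 2, 4, 6, 7, 8 (6 total).
An Eulerian trail requires 0 or 2 odd-degree vertices; here there are 6.

No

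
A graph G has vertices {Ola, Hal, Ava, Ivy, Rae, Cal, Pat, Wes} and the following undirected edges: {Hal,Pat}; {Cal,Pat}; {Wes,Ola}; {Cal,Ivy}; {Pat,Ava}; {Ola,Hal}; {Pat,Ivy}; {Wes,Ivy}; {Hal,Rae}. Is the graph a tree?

The graph has 8 vertices and 9 edges.
Connected but with 9 > 7 edges, so it has a cycle and is not a tree.

No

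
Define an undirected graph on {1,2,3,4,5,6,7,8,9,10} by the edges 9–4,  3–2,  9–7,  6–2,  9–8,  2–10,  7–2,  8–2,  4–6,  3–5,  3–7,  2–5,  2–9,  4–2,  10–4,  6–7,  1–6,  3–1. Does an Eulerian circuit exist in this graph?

Degrees: 1:2, 2:8, 3:4, 4:4, 5:2, 6:4, 7:4, 8:2, 9:4, 10:2
Every vertex has even degree and the edges form a single connected piece, so an Eulerian circuit exists.

Yes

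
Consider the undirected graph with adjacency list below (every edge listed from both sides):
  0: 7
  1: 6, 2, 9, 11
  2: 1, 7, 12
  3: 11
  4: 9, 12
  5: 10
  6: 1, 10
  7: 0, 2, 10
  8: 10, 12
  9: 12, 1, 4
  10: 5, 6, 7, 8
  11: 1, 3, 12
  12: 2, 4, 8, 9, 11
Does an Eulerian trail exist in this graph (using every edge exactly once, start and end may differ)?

No

Degrees: 0:1, 1:4, 2:3, 3:1, 4:2, 5:1, 6:2, 7:3, 8:2, 9:3, 10:4, 11:3, 12:5
Odd-degree vertices: 0, 2, 3, 5, 7, 9, 11, 12 (8 total).
An Eulerian trail requires 0 or 2 odd-degree vertices; here there are 8.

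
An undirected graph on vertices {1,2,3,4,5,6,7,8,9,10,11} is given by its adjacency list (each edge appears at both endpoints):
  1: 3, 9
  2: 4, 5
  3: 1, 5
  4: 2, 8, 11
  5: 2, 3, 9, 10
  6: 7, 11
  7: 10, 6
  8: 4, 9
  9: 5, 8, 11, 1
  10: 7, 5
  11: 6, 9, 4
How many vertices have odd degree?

Degrees: 1:2, 2:2, 3:2, 4:3, 5:4, 6:2, 7:2, 8:2, 9:4, 10:2, 11:3
Odd-degree vertices: 4, 11.

2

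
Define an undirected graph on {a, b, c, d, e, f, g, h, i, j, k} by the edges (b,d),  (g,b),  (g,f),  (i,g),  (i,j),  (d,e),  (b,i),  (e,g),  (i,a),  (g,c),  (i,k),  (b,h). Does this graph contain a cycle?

Yes

|V| = 11, |E| = 12, number of components = 1.
One cycle is i-b-d-e-g-i.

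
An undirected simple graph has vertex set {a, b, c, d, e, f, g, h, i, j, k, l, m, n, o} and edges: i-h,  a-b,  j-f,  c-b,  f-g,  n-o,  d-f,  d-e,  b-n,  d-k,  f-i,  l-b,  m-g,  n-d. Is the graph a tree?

Yes

|V| = 15, |E| = 14.
Connected and |E| = |V| - 1, which characterizes a tree.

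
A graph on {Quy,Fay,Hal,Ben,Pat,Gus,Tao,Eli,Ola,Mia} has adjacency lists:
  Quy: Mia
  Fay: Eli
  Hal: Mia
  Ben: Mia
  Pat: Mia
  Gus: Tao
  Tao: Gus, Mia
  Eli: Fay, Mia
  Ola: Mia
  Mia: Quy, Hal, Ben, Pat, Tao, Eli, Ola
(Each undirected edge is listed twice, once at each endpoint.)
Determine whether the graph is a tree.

|V| = 10, |E| = 9.
Connected and |E| = |V| - 1, which characterizes a tree.

Yes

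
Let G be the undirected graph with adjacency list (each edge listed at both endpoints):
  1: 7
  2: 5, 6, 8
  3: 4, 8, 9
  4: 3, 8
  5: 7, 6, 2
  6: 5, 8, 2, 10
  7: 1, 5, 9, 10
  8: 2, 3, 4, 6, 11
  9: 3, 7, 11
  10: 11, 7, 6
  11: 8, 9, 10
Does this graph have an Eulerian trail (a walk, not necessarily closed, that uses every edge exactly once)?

No

Degrees: 1:1, 2:3, 3:3, 4:2, 5:3, 6:4, 7:4, 8:5, 9:3, 10:3, 11:3
Odd-degree vertices: 1, 2, 3, 5, 8, 9, 10, 11 (8 total).
With 8 odd-degree vertices (more than two), no single trail can use every edge.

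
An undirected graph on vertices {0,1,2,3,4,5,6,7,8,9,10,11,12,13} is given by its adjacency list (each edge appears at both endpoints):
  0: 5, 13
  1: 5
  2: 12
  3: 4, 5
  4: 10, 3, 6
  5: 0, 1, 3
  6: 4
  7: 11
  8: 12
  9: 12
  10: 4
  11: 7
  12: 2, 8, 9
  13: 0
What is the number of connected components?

Component: {7, 11}
Component: {2, 8, 9, 12}
Component: {0, 1, 3, 4, 5, 6, 10, 13}

3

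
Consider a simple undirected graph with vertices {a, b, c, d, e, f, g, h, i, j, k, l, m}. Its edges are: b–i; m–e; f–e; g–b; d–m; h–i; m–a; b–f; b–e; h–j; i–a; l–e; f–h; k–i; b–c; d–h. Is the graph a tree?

The graph has 13 vertices and 16 edges.
Connected but with 16 > 12 edges, so it has a cycle and is not a tree.

No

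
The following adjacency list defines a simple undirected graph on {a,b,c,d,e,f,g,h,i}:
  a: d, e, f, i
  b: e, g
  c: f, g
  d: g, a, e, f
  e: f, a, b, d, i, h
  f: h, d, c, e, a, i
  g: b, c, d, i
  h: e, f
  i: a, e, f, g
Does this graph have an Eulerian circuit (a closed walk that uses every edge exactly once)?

Yes

Degrees: a:4, b:2, c:2, d:4, e:6, f:6, g:4, h:2, i:4
Every vertex has even degree and the edges form a single connected piece, so an Eulerian circuit exists.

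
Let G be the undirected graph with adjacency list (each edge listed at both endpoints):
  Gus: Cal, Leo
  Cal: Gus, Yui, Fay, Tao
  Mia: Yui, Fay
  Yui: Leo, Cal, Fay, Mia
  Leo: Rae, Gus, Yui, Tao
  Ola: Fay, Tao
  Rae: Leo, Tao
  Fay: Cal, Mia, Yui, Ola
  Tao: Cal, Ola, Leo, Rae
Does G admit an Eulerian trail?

Yes

Degrees: Gus:2, Cal:4, Mia:2, Yui:4, Leo:4, Ola:2, Rae:2, Fay:4, Tao:4
Odd-degree vertices: none (0 total).
With 0 odd-degree vertices and all edges in one connected piece, an Eulerian trail exists.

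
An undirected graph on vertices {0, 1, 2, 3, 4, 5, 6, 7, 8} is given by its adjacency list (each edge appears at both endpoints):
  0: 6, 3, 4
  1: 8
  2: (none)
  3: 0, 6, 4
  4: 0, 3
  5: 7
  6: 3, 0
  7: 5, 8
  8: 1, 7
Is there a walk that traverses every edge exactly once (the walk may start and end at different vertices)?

Degrees: 0:3, 1:1, 2:0, 3:3, 4:2, 5:1, 6:2, 7:2, 8:2
Odd-degree vertices: 0, 1, 3, 5 (4 total).
With 4 odd-degree vertices (more than two), no single trail can use every edge.

No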